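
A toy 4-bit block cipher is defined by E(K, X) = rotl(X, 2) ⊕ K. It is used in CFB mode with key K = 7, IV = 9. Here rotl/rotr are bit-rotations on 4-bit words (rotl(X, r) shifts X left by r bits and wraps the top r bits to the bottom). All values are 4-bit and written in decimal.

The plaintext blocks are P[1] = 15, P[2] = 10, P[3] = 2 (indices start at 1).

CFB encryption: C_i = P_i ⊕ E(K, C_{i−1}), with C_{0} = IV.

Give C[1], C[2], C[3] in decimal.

C[1] = 14, C[2] = 6, C[3] = 12

C[1]: E(K, 9) = 1; 15 ⊕ 1 = 14.
C[2]: E(K, 14) = 12; 10 ⊕ 12 = 6.
C[3]: E(K, 6) = 14; 2 ⊕ 14 = 12.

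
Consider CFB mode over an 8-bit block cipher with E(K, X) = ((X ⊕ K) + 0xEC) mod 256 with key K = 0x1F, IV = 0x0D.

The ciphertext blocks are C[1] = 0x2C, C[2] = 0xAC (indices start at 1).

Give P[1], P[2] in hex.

CFB decryption: P_i = C_i ⊕ E(K, C_{i−1}), with C_{0} = IV.
P[1]: E(K, 0x0D) = 0xFE; 0x2C ⊕ 0xFE = 0xD2.
P[2]: E(K, 0x2C) = 0x1F; 0xAC ⊕ 0x1F = 0xB3.

P[1] = 0xD2, P[2] = 0xB3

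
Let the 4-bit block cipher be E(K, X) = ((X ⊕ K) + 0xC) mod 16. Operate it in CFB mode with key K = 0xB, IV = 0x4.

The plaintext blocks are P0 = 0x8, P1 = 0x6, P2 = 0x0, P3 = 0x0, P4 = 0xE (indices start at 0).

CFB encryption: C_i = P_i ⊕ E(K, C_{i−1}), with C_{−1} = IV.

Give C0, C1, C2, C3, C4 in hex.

C0: E(K, 0x4) = 0xB; 0x8 ⊕ 0xB = 0x3.
C1: E(K, 0x3) = 0x4; 0x6 ⊕ 0x4 = 0x2.
C2: E(K, 0x2) = 0x5; 0x0 ⊕ 0x5 = 0x5.
C3: E(K, 0x5) = 0xA; 0x0 ⊕ 0xA = 0xA.
C4: E(K, 0xA) = 0xD; 0xE ⊕ 0xD = 0x3.

C0 = 0x3, C1 = 0x2, C2 = 0x5, C3 = 0xA, C4 = 0x3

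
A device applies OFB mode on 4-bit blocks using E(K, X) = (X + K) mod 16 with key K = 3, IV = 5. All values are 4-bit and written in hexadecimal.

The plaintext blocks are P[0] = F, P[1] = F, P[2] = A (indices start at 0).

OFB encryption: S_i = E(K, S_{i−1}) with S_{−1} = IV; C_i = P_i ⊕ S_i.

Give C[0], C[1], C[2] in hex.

C[0]: S = E(K, 5) = 8; F ⊕ 8 = 7.
C[1]: S = E(K, 8) = B; F ⊕ B = 4.
C[2]: S = E(K, B) = E; A ⊕ E = 4.

C[0] = 7, C[1] = 4, C[2] = 4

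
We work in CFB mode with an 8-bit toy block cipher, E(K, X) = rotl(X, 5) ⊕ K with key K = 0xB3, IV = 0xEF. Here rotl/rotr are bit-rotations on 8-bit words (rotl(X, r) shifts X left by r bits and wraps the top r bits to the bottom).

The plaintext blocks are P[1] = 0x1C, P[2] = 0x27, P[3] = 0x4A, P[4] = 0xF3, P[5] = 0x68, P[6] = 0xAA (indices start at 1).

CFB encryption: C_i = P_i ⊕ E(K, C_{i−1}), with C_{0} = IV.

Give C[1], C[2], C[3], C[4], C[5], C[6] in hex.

C[1]: E(K, 0xEF) = 0x4E; 0x1C ⊕ 0x4E = 0x52.
C[2]: E(K, 0x52) = 0xF9; 0x27 ⊕ 0xF9 = 0xDE.
C[3]: E(K, 0xDE) = 0x68; 0x4A ⊕ 0x68 = 0x22.
C[4]: E(K, 0x22) = 0xF7; 0xF3 ⊕ 0xF7 = 0x04.
C[5]: E(K, 0x04) = 0x33; 0x68 ⊕ 0x33 = 0x5B.
C[6]: E(K, 0x5B) = 0xD8; 0xAA ⊕ 0xD8 = 0x72.

C[1] = 0x52, C[2] = 0xDE, C[3] = 0x22, C[4] = 0x04, C[5] = 0x5B, C[6] = 0x72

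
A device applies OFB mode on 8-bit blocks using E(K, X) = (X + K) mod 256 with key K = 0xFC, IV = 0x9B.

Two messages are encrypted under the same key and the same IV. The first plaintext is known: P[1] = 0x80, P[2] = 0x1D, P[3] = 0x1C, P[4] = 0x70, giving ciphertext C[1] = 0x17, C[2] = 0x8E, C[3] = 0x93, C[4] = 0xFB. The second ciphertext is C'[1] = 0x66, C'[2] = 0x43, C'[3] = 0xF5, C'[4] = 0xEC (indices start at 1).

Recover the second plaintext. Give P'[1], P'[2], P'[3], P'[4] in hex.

P'[1] = 0xF1, P'[2] = 0xD0, P'[3] = 0x7A, P'[4] = 0x67

In OFB with a reused IV, both messages share the same keystream S_i, so C_i ⊕ C'_i = P_i ⊕ P'_i and thus P'_i = P_i ⊕ C_i ⊕ C'_i.
P'[1]: 0x80 ⊕ 0x17 ⊕ 0x66 = 0xF1.
P'[2]: 0x1D ⊕ 0x8E ⊕ 0x43 = 0xD0.
P'[3]: 0x1C ⊕ 0x93 ⊕ 0xF5 = 0x7A.
P'[4]: 0x70 ⊕ 0xFB ⊕ 0xEC = 0x67.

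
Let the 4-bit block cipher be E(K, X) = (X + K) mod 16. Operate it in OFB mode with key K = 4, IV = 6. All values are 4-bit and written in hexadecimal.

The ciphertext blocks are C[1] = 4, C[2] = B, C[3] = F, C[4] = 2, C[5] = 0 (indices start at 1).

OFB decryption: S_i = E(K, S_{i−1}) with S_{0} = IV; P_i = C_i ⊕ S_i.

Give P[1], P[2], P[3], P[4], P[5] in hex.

P[1]: S = E(K, 6) = A; 4 ⊕ A = E.
P[2]: S = E(K, A) = E; B ⊕ E = 5.
P[3]: S = E(K, E) = 2; F ⊕ 2 = D.
P[4]: S = E(K, 2) = 6; 2 ⊕ 6 = 4.
P[5]: S = E(K, 6) = A; 0 ⊕ A = A.

P[1] = E, P[2] = 5, P[3] = D, P[4] = 4, P[5] = A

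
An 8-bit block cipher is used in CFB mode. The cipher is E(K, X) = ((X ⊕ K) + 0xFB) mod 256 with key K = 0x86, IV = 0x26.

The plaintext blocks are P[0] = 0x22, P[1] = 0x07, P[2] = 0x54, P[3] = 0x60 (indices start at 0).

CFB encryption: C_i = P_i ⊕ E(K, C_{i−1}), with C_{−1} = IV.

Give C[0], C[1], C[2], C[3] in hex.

C[0] = 0xB9, C[1] = 0x3D, C[2] = 0xE2, C[3] = 0x3F

C[0]: E(K, 0x26) = 0x9B; 0x22 ⊕ 0x9B = 0xB9.
C[1]: E(K, 0xB9) = 0x3A; 0x07 ⊕ 0x3A = 0x3D.
C[2]: E(K, 0x3D) = 0xB6; 0x54 ⊕ 0xB6 = 0xE2.
C[3]: E(K, 0xE2) = 0x5F; 0x60 ⊕ 0x5F = 0x3F.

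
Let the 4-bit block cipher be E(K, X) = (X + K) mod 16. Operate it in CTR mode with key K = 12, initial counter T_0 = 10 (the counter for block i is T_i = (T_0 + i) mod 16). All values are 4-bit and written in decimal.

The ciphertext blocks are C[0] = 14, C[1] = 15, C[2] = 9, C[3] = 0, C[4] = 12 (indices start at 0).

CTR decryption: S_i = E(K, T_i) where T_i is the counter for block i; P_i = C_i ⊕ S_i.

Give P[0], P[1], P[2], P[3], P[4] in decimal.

P[0]: T = 10, S = E(K, T) = 6; 14 ⊕ 6 = 8.
P[1]: T = 11, S = E(K, T) = 7; 15 ⊕ 7 = 8.
P[2]: T = 12, S = E(K, T) = 8; 9 ⊕ 8 = 1.
P[3]: T = 13, S = E(K, T) = 9; 0 ⊕ 9 = 9.
P[4]: T = 14, S = E(K, T) = 10; 12 ⊕ 10 = 6.

P[0] = 8, P[1] = 8, P[2] = 1, P[3] = 9, P[4] = 6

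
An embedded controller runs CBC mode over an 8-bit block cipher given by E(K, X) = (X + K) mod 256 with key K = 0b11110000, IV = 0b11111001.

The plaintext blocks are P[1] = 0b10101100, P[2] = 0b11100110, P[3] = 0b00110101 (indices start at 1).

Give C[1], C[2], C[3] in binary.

CBC encryption: C_i = E(K, P_i ⊕ C_{i−1}), with C_{0} = IV.
C[1]: P[1] ⊕ 0b11111001 = 0b01010101; E(K, 0b01010101) = 0b01000101.
C[2]: P[2] ⊕ 0b01000101 = 0b10100011; E(K, 0b10100011) = 0b10010011.
C[3]: P[3] ⊕ 0b10010011 = 0b10100110; E(K, 0b10100110) = 0b10010110.

C[1] = 0b01000101, C[2] = 0b10010011, C[3] = 0b10010110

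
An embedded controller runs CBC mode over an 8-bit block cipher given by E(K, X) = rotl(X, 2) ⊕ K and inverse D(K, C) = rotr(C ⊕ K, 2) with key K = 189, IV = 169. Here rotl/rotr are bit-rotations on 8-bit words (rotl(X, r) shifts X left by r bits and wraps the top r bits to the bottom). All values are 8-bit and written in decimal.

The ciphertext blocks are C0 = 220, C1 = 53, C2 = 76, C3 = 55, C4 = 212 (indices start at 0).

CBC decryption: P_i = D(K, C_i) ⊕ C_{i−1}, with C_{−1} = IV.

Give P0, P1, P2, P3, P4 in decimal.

P0 = 241, P1 = 254, P2 = 73, P3 = 238, P4 = 109

P0: D(K, 220) = 88; 88 ⊕ 169 = 241.
P1: D(K, 53) = 34; 34 ⊕ 220 = 254.
P2: D(K, 76) = 124; 124 ⊕ 53 = 73.
P3: D(K, 55) = 162; 162 ⊕ 76 = 238.
P4: D(K, 212) = 90; 90 ⊕ 55 = 109.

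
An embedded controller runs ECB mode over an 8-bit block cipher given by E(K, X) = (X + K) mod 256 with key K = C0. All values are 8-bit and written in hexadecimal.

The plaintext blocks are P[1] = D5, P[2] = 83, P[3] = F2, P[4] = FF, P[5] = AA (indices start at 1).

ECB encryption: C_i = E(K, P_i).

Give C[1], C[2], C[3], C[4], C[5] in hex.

C[1]: E(K, D5) = 95.
C[2]: E(K, 83) = 43.
C[3]: E(K, F2) = B2.
C[4]: E(K, FF) = BF.
C[5]: E(K, AA) = 6A.

C[1] = 95, C[2] = 43, C[3] = B2, C[4] = BF, C[5] = 6A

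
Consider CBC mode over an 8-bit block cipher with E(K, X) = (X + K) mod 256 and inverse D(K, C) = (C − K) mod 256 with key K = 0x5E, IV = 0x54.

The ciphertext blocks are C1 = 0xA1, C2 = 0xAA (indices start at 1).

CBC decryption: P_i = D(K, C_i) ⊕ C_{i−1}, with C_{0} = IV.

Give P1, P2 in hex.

P1: D(K, 0xA1) = 0x43; 0x43 ⊕ 0x54 = 0x17.
P2: D(K, 0xAA) = 0x4C; 0x4C ⊕ 0xA1 = 0xED.

P1 = 0x17, P2 = 0xED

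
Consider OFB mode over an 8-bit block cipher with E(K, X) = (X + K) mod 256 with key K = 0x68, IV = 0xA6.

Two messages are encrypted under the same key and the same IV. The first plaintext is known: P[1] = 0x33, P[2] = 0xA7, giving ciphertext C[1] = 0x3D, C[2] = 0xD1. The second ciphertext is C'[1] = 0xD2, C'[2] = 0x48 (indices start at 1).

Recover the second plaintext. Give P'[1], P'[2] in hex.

P'[1] = 0xDC, P'[2] = 0x3E

In OFB with a reused IV, both messages share the same keystream S_i, so C_i ⊕ C'_i = P_i ⊕ P'_i and thus P'_i = P_i ⊕ C_i ⊕ C'_i.
P'[1]: 0x33 ⊕ 0x3D ⊕ 0xD2 = 0xDC.
P'[2]: 0xA7 ⊕ 0xD1 ⊕ 0x48 = 0x3E.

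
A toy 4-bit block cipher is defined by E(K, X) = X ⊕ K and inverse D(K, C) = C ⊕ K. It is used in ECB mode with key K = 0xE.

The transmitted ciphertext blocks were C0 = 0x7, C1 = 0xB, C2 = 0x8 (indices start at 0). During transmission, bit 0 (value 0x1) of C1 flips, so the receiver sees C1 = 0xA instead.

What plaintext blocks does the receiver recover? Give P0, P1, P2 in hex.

ECB decryption: P_i = D(K, C_i).
Only C1 changed, to 0xA. In ECB, a change in C_i affects only P_i. Decrypting the received ciphertext:
P0: D(K, 0x7) = 0x9.
P1: D(K, 0xA) = 0x4.
P2: D(K, 0x8) = 0x6.
Blocks that differ from the original plaintext: P1.

P0 = 0x9, P1 = 0x4, P2 = 0x6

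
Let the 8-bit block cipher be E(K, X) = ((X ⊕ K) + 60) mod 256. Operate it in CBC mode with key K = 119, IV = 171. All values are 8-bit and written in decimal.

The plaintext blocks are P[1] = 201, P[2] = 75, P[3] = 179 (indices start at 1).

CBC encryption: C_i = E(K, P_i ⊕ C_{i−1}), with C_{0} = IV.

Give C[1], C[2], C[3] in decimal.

C[1] = 81, C[2] = 169, C[3] = 169

C[1]: P[1] ⊕ 171 = 98; E(K, 98) = 81.
C[2]: P[2] ⊕ 81 = 26; E(K, 26) = 169.
C[3]: P[3] ⊕ 169 = 26; E(K, 26) = 169.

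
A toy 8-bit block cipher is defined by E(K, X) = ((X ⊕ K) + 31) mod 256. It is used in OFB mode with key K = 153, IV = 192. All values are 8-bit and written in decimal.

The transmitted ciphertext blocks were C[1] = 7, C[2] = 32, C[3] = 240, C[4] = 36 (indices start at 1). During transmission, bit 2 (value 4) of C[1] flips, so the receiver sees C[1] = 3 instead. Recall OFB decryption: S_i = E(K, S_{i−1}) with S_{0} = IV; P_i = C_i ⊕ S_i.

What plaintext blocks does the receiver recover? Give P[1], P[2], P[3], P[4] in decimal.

Only C[1] changed, to 3. In OFB, a change in C_i flips the same bit in P_i only; the keystream is unaffected. Decrypting the received ciphertext:
P[1]: S = E(K, 192) = 120; 3 ⊕ 120 = 123.
P[2]: S = E(K, 120) = 0; 32 ⊕ 0 = 32.
P[3]: S = E(K, 0) = 184; 240 ⊕ 184 = 72.
P[4]: S = E(K, 184) = 64; 36 ⊕ 64 = 100.
Blocks that differ from the original plaintext: P[1].

P[1] = 123, P[2] = 32, P[3] = 72, P[4] = 100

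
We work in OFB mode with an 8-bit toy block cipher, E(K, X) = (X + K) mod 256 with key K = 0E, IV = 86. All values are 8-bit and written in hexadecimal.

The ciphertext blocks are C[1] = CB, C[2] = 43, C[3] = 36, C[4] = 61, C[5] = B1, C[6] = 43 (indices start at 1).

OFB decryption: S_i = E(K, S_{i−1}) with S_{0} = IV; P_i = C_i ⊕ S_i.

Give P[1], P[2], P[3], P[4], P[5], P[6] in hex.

P[1]: S = E(K, 86) = 94; CB ⊕ 94 = 5F.
P[2]: S = E(K, 94) = A2; 43 ⊕ A2 = E1.
P[3]: S = E(K, A2) = B0; 36 ⊕ B0 = 86.
P[4]: S = E(K, B0) = BE; 61 ⊕ BE = DF.
P[5]: S = E(K, BE) = CC; B1 ⊕ CC = 7D.
P[6]: S = E(K, CC) = DA; 43 ⊕ DA = 99.

P[1] = 5F, P[2] = E1, P[3] = 86, P[4] = DF, P[5] = 7D, P[6] = 99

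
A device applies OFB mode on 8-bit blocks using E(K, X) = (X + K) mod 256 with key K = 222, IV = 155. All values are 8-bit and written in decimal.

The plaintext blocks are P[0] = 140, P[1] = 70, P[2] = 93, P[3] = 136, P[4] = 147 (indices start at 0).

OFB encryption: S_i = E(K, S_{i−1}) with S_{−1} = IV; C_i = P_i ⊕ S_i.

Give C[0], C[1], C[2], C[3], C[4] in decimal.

C[0] = 245, C[1] = 17, C[2] = 104, C[3] = 155, C[4] = 98

C[0]: S = E(K, 155) = 121; 140 ⊕ 121 = 245.
C[1]: S = E(K, 121) = 87; 70 ⊕ 87 = 17.
C[2]: S = E(K, 87) = 53; 93 ⊕ 53 = 104.
C[3]: S = E(K, 53) = 19; 136 ⊕ 19 = 155.
C[4]: S = E(K, 19) = 241; 147 ⊕ 241 = 98.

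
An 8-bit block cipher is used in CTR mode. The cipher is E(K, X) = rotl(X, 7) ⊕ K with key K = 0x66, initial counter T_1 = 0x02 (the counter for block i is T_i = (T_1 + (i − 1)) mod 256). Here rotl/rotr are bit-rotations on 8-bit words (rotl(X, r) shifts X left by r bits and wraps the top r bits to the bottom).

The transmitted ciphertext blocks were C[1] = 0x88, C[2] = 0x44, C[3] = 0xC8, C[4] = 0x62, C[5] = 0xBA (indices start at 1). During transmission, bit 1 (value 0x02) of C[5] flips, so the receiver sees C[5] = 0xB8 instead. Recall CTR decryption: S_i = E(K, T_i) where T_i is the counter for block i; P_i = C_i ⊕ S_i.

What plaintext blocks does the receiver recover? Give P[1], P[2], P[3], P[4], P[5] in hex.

P[1] = 0xEF, P[2] = 0xA3, P[3] = 0xAC, P[4] = 0x86, P[5] = 0xDD

Only C[5] changed, to 0xB8. In CTR, a change in C_i flips the same bit in P_i only; the keystream is unaffected. Decrypting the received ciphertext:
P[1]: T = 0x02, S = E(K, T) = 0x67; 0x88 ⊕ 0x67 = 0xEF.
P[2]: T = 0x03, S = E(K, T) = 0xE7; 0x44 ⊕ 0xE7 = 0xA3.
P[3]: T = 0x04, S = E(K, T) = 0x64; 0xC8 ⊕ 0x64 = 0xAC.
P[4]: T = 0x05, S = E(K, T) = 0xE4; 0x62 ⊕ 0xE4 = 0x86.
P[5]: T = 0x06, S = E(K, T) = 0x65; 0xB8 ⊕ 0x65 = 0xDD.
Blocks that differ from the original plaintext: P[5].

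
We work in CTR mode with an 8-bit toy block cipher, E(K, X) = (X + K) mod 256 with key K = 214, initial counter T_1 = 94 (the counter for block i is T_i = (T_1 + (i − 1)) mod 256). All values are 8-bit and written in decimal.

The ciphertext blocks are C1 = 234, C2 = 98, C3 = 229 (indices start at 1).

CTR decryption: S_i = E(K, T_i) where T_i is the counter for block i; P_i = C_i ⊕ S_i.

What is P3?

P3 = 211

P3: T = 96, S = E(K, T) = 54; 229 ⊕ 54 = 211.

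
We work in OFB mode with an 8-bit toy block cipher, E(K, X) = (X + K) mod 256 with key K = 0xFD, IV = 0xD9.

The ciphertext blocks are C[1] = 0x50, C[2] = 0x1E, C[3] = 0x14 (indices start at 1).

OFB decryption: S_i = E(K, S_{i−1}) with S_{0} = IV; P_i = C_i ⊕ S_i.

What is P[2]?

P[1]: S = E(K, 0xD9) = 0xD6; 0x50 ⊕ 0xD6 = 0x86.
P[2]: S = E(K, 0xD6) = 0xD3; 0x1E ⊕ 0xD3 = 0xCD.

P[2] = 0xCD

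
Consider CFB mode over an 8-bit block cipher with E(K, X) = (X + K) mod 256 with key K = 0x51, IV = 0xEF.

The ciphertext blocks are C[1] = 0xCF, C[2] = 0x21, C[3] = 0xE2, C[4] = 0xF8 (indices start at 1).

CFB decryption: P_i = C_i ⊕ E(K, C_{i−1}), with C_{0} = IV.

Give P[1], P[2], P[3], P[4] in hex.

P[1]: E(K, 0xEF) = 0x40; 0xCF ⊕ 0x40 = 0x8F.
P[2]: E(K, 0xCF) = 0x20; 0x21 ⊕ 0x20 = 0x01.
P[3]: E(K, 0x21) = 0x72; 0xE2 ⊕ 0x72 = 0x90.
P[4]: E(K, 0xE2) = 0x33; 0xF8 ⊕ 0x33 = 0xCB.

P[1] = 0x8F, P[2] = 0x01, P[3] = 0x90, P[4] = 0xCB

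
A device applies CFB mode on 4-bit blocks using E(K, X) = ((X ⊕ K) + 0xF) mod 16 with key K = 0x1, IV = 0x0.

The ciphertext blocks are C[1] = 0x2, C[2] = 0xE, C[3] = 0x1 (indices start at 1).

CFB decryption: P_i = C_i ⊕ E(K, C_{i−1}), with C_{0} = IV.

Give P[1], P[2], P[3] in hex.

P[1]: E(K, 0x0) = 0x0; 0x2 ⊕ 0x0 = 0x2.
P[2]: E(K, 0x2) = 0x2; 0xE ⊕ 0x2 = 0xC.
P[3]: E(K, 0xE) = 0xE; 0x1 ⊕ 0xE = 0xF.

P[1] = 0x2, P[2] = 0xC, P[3] = 0xF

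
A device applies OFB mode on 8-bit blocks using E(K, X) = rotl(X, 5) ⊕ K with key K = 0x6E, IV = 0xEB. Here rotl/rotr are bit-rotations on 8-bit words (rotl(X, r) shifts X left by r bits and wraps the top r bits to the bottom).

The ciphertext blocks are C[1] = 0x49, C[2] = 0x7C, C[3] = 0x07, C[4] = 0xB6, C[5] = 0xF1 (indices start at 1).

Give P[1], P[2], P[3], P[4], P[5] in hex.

OFB decryption: S_i = E(K, S_{i−1}) with S_{0} = IV; P_i = C_i ⊕ S_i.
P[1]: S = E(K, 0xEB) = 0x13; 0x49 ⊕ 0x13 = 0x5A.
P[2]: S = E(K, 0x13) = 0x0C; 0x7C ⊕ 0x0C = 0x70.
P[3]: S = E(K, 0x0C) = 0xEF; 0x07 ⊕ 0xEF = 0xE8.
P[4]: S = E(K, 0xEF) = 0x93; 0xB6 ⊕ 0x93 = 0x25.
P[5]: S = E(K, 0x93) = 0x1C; 0xF1 ⊕ 0x1C = 0xED.

P[1] = 0x5A, P[2] = 0x70, P[3] = 0xE8, P[4] = 0x25, P[5] = 0xED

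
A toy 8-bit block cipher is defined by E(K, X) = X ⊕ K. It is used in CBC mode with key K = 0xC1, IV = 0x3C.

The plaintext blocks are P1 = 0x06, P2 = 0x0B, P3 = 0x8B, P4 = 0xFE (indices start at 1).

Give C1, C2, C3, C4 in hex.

C1 = 0xFB, C2 = 0x31, C3 = 0x7B, C4 = 0x44

CBC encryption: C_i = E(K, P_i ⊕ C_{i−1}), with C_{0} = IV.
C1: P1 ⊕ 0x3C = 0x3A; E(K, 0x3A) = 0xFB.
C2: P2 ⊕ 0xFB = 0xF0; E(K, 0xF0) = 0x31.
C3: P3 ⊕ 0x31 = 0xBA; E(K, 0xBA) = 0x7B.
C4: P4 ⊕ 0x7B = 0x85; E(K, 0x85) = 0x44.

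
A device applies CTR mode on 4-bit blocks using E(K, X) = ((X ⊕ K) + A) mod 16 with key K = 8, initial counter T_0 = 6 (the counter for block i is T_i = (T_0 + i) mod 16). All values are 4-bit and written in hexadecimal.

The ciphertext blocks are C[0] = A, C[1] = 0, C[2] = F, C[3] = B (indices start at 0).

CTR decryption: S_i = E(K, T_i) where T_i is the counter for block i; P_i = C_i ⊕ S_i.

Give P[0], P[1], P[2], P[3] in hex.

P[0] = 2, P[1] = 9, P[2] = 5, P[3] = 0

P[0]: T = 6, S = E(K, T) = 8; A ⊕ 8 = 2.
P[1]: T = 7, S = E(K, T) = 9; 0 ⊕ 9 = 9.
P[2]: T = 8, S = E(K, T) = A; F ⊕ A = 5.
P[3]: T = 9, S = E(K, T) = B; B ⊕ B = 0.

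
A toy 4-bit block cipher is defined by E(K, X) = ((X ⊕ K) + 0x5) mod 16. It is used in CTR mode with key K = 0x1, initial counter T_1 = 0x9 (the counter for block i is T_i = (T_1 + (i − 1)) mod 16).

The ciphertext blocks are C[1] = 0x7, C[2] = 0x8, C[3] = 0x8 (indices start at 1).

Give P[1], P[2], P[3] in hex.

CTR decryption: S_i = E(K, T_i) where T_i is the counter for block i; P_i = C_i ⊕ S_i.
P[1]: T = 0x9, S = E(K, T) = 0xD; 0x7 ⊕ 0xD = 0xA.
P[2]: T = 0xA, S = E(K, T) = 0x0; 0x8 ⊕ 0x0 = 0x8.
P[3]: T = 0xB, S = E(K, T) = 0xF; 0x8 ⊕ 0xF = 0x7.

P[1] = 0xA, P[2] = 0x8, P[3] = 0x7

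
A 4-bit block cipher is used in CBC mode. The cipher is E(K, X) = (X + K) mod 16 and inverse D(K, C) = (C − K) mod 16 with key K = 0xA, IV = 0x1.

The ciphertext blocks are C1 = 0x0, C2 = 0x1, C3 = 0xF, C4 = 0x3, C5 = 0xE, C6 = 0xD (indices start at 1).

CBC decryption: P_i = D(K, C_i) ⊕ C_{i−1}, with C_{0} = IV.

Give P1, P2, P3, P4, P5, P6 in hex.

P1 = 0x7, P2 = 0x7, P3 = 0x4, P4 = 0x6, P5 = 0x7, P6 = 0xD

P1: D(K, 0x0) = 0x6; 0x6 ⊕ 0x1 = 0x7.
P2: D(K, 0x1) = 0x7; 0x7 ⊕ 0x0 = 0x7.
P3: D(K, 0xF) = 0x5; 0x5 ⊕ 0x1 = 0x4.
P4: D(K, 0x3) = 0x9; 0x9 ⊕ 0xF = 0x6.
P5: D(K, 0xE) = 0x4; 0x4 ⊕ 0x3 = 0x7.
P6: D(K, 0xD) = 0x3; 0x3 ⊕ 0xE = 0xD.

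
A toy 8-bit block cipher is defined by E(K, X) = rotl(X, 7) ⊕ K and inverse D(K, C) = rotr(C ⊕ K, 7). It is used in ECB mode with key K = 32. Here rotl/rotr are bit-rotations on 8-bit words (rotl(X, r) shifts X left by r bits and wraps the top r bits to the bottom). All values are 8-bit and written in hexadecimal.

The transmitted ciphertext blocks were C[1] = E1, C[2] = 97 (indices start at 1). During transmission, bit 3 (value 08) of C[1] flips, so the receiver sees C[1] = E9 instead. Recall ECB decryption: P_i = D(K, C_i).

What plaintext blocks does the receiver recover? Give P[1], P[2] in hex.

P[1] = B7, P[2] = 4B

Only C[1] changed, to E9. In ECB, a change in C_i affects only P_i. Decrypting the received ciphertext:
P[1]: D(K, E9) = B7.
P[2]: D(K, 97) = 4B.
Blocks that differ from the original plaintext: P[1].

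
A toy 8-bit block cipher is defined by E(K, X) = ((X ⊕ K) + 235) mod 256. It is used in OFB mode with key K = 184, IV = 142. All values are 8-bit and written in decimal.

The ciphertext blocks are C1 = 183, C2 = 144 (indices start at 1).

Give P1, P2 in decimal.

P1 = 150, P2 = 20

OFB decryption: S_i = E(K, S_{i−1}) with S_{0} = IV; P_i = C_i ⊕ S_i.
P1: S = E(K, 142) = 33; 183 ⊕ 33 = 150.
P2: S = E(K, 33) = 132; 144 ⊕ 132 = 20.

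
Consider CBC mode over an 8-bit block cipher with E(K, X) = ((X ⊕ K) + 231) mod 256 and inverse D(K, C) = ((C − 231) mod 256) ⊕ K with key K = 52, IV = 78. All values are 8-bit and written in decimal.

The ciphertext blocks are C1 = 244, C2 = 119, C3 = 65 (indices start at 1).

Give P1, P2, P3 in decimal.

CBC decryption: P_i = D(K, C_i) ⊕ C_{i−1}, with C_{0} = IV.
P1: D(K, 244) = 57; 57 ⊕ 78 = 119.
P2: D(K, 119) = 164; 164 ⊕ 244 = 80.
P3: D(K, 65) = 110; 110 ⊕ 119 = 25.

P1 = 119, P2 = 80, P3 = 25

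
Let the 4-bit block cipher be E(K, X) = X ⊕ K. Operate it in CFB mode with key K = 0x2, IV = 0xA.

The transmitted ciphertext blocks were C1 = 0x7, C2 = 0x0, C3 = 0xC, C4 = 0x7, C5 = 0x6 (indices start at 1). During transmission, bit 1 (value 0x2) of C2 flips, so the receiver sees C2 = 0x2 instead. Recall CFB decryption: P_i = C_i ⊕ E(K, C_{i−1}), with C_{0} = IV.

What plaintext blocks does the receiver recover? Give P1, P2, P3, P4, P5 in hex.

Only C2 changed, to 0x2. In CFB, a change in C_i flips the same bit in P_i and garbles P_{i+1}. Decrypting the received ciphertext:
P1: E(K, 0xA) = 0x8; 0x7 ⊕ 0x8 = 0xF.
P2: E(K, 0x7) = 0x5; 0x2 ⊕ 0x5 = 0x7.
P3: E(K, 0x2) = 0x0; 0xC ⊕ 0x0 = 0xC.
P4: E(K, 0xC) = 0xE; 0x7 ⊕ 0xE = 0x9.
P5: E(K, 0x7) = 0x5; 0x6 ⊕ 0x5 = 0x3.
Blocks that differ from the original plaintext: P2, P3.

P1 = 0xF, P2 = 0x7, P3 = 0xC, P4 = 0x9, P5 = 0x3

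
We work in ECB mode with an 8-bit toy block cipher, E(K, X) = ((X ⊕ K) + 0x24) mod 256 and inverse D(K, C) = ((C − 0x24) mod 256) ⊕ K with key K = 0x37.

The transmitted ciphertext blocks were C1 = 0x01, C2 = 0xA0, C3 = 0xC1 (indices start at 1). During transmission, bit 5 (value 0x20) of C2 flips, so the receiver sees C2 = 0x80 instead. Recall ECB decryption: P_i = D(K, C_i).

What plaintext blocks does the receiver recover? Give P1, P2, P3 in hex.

P1 = 0xEA, P2 = 0x6B, P3 = 0xAA

Only C2 changed, to 0x80. In ECB, a change in C_i affects only P_i. Decrypting the received ciphertext:
P1: D(K, 0x01) = 0xEA.
P2: D(K, 0x80) = 0x6B.
P3: D(K, 0xC1) = 0xAA.
Blocks that differ from the original plaintext: P2.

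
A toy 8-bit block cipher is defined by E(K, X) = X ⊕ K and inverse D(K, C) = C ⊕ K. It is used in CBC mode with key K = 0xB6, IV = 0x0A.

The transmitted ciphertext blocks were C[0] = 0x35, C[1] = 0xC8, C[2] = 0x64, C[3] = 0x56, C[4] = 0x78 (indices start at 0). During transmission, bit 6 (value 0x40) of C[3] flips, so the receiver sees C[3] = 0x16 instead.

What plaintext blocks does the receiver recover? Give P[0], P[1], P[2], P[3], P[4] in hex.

P[0] = 0x89, P[1] = 0x4B, P[2] = 0x1A, P[3] = 0xC4, P[4] = 0xD8

CBC decryption: P_i = D(K, C_i) ⊕ C_{i−1}, with C_{−1} = IV.
Only C[3] changed, to 0x16. In CBC, a change in C_i garbles P_i and flips the same bit in P_{i+1}. Decrypting the received ciphertext:
P[0]: D(K, 0x35) = 0x83; 0x83 ⊕ 0x0A = 0x89.
P[1]: D(K, 0xC8) = 0x7E; 0x7E ⊕ 0x35 = 0x4B.
P[2]: D(K, 0x64) = 0xD2; 0xD2 ⊕ 0xC8 = 0x1A.
P[3]: D(K, 0x16) = 0xA0; 0xA0 ⊕ 0x64 = 0xC4.
P[4]: D(K, 0x78) = 0xCE; 0xCE ⊕ 0x16 = 0xD8.
Blocks that differ from the original plaintext: P[3], P[4].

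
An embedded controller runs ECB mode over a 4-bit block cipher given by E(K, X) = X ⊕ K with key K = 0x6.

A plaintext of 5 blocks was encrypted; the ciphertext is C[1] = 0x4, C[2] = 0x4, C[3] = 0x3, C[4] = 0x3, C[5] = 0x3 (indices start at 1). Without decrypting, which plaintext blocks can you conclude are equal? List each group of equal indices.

P[1] = P[2]; P[3] = P[4] = P[5]

ECB encrypts each block independently with the same key, so equal ciphertext blocks imply equal plaintext blocks.
C[1] = C[2] = 0x4, so P[1] = P[2].
C[3] = C[4] = C[5] = 0x3, so P[3] = P[4] = P[5].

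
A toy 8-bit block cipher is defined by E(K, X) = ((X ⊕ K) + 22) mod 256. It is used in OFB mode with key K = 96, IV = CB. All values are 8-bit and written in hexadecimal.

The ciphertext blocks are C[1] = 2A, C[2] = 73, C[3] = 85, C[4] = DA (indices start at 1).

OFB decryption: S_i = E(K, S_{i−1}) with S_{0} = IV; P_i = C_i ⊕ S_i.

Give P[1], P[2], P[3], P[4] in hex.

P[1]: S = E(K, CB) = 7F; 2A ⊕ 7F = 55.
P[2]: S = E(K, 7F) = 0B; 73 ⊕ 0B = 78.
P[3]: S = E(K, 0B) = BF; 85 ⊕ BF = 3A.
P[4]: S = E(K, BF) = 4B; DA ⊕ 4B = 91.

P[1] = 55, P[2] = 78, P[3] = 3A, P[4] = 91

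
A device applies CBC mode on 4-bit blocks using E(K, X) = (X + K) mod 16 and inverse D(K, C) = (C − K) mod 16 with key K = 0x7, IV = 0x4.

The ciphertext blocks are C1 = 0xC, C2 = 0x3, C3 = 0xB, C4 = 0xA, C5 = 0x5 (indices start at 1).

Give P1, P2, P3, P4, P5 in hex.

P1 = 0x1, P2 = 0x0, P3 = 0x7, P4 = 0x8, P5 = 0x4

CBC decryption: P_i = D(K, C_i) ⊕ C_{i−1}, with C_{0} = IV.
P1: D(K, 0xC) = 0x5; 0x5 ⊕ 0x4 = 0x1.
P2: D(K, 0x3) = 0xC; 0xC ⊕ 0xC = 0x0.
P3: D(K, 0xB) = 0x4; 0x4 ⊕ 0x3 = 0x7.
P4: D(K, 0xA) = 0x3; 0x3 ⊕ 0xB = 0x8.
P5: D(K, 0x5) = 0xE; 0xE ⊕ 0xA = 0x4.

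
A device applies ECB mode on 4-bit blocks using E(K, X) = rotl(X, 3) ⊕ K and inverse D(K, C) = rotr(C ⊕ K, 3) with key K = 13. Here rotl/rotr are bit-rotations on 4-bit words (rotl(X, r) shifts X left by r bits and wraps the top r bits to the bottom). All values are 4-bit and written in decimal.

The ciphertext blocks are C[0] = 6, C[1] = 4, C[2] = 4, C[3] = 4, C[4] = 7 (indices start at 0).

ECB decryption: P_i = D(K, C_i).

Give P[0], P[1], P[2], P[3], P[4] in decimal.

P[0]: D(K, 6) = 7.
P[1]: D(K, 4) = 3.
P[2]: D(K, 4) = 3.
P[3]: D(K, 4) = 3.
P[4]: D(K, 7) = 5.

P[0] = 7, P[1] = 3, P[2] = 3, P[3] = 3, P[4] = 5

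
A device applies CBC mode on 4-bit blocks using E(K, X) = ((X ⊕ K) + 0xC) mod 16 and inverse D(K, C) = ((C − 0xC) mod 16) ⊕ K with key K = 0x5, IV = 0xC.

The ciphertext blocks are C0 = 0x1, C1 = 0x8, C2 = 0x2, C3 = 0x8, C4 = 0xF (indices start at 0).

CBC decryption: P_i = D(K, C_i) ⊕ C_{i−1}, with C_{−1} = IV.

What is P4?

P4 = 0xE

P4: D(K, 0xF) = 0x6; 0x6 ⊕ 0x8 = 0xE.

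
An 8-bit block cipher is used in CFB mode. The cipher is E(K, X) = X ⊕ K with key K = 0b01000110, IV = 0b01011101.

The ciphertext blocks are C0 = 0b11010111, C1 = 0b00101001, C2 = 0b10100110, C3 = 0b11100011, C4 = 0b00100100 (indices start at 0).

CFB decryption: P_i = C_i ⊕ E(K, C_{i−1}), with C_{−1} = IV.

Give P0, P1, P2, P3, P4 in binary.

P0: E(K, 0b01011101) = 0b00011011; 0b11010111 ⊕ 0b00011011 = 0b11001100.
P1: E(K, 0b11010111) = 0b10010001; 0b00101001 ⊕ 0b10010001 = 0b10111000.
P2: E(K, 0b00101001) = 0b01101111; 0b10100110 ⊕ 0b01101111 = 0b11001001.
P3: E(K, 0b10100110) = 0b11100000; 0b11100011 ⊕ 0b11100000 = 0b00000011.
P4: E(K, 0b11100011) = 0b10100101; 0b00100100 ⊕ 0b10100101 = 0b10000001.

P0 = 0b11001100, P1 = 0b10111000, P2 = 0b11001001, P3 = 0b00000011, P4 = 0b10000001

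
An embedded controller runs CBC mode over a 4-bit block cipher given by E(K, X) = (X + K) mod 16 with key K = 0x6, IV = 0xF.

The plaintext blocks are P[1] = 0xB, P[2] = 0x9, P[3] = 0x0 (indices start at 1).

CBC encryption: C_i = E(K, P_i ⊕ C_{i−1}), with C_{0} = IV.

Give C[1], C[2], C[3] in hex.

C[1]: P[1] ⊕ 0xF = 0x4; E(K, 0x4) = 0xA.
C[2]: P[2] ⊕ 0xA = 0x3; E(K, 0x3) = 0x9.
C[3]: P[3] ⊕ 0x9 = 0x9; E(K, 0x9) = 0xF.

C[1] = 0xA, C[2] = 0x9, C[3] = 0xF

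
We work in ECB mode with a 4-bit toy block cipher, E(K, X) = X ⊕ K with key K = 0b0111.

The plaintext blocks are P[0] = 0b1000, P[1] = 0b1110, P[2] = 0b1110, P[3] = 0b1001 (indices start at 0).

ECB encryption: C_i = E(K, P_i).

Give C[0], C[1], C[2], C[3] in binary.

C[0]: E(K, 0b1000) = 0b1111.
C[1]: E(K, 0b1110) = 0b1001.
C[2]: E(K, 0b1110) = 0b1001.
C[3]: E(K, 0b1001) = 0b1110.

C[0] = 0b1111, C[1] = 0b1001, C[2] = 0b1001, C[3] = 0b1110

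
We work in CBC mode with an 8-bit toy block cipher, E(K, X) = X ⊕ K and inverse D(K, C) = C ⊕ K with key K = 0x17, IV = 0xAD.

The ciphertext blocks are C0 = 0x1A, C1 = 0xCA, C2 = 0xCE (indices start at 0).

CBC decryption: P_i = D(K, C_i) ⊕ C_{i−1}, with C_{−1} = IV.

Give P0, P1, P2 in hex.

P0: D(K, 0x1A) = 0x0D; 0x0D ⊕ 0xAD = 0xA0.
P1: D(K, 0xCA) = 0xDD; 0xDD ⊕ 0x1A = 0xC7.
P2: D(K, 0xCE) = 0xD9; 0xD9 ⊕ 0xCA = 0x13.

P0 = 0xA0, P1 = 0xC7, P2 = 0x13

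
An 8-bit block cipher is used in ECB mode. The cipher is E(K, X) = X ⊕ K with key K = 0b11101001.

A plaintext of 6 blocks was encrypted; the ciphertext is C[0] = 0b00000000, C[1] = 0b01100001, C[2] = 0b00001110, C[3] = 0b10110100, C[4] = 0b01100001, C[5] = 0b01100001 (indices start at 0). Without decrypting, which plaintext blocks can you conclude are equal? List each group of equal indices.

ECB encrypts each block independently with the same key, so equal ciphertext blocks imply equal plaintext blocks.
C[1] = C[4] = C[5] = 0b01100001, so P[1] = P[4] = P[5].

P[1] = P[4] = P[5]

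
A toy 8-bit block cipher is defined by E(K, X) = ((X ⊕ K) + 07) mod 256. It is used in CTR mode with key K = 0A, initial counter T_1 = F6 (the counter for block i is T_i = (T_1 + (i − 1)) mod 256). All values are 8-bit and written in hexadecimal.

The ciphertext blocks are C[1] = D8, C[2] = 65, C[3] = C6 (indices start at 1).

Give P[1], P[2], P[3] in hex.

P[1] = DB, P[2] = 61, P[3] = 3F

CTR decryption: S_i = E(K, T_i) where T_i is the counter for block i; P_i = C_i ⊕ S_i.
P[1]: T = F6, S = E(K, T) = 03; D8 ⊕ 03 = DB.
P[2]: T = F7, S = E(K, T) = 04; 65 ⊕ 04 = 61.
P[3]: T = F8, S = E(K, T) = F9; C6 ⊕ F9 = 3F.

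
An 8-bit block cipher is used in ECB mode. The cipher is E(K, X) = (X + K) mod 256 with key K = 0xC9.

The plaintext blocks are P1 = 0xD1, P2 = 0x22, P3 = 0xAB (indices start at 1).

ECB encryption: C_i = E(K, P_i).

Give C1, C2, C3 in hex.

C1 = 0x9A, C2 = 0xEB, C3 = 0x74

C1: E(K, 0xD1) = 0x9A.
C2: E(K, 0x22) = 0xEB.
C3: E(K, 0xAB) = 0x74.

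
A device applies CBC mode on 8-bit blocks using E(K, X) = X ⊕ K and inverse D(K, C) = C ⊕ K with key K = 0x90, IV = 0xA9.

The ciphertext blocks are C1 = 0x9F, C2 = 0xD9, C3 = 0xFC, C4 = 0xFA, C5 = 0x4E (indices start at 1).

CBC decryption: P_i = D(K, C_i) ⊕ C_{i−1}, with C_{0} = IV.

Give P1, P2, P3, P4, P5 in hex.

P1: D(K, 0x9F) = 0x0F; 0x0F ⊕ 0xA9 = 0xA6.
P2: D(K, 0xD9) = 0x49; 0x49 ⊕ 0x9F = 0xD6.
P3: D(K, 0xFC) = 0x6C; 0x6C ⊕ 0xD9 = 0xB5.
P4: D(K, 0xFA) = 0x6A; 0x6A ⊕ 0xFC = 0x96.
P5: D(K, 0x4E) = 0xDE; 0xDE ⊕ 0xFA = 0x24.

P1 = 0xA6, P2 = 0xD6, P3 = 0xB5, P4 = 0x96, P5 = 0x24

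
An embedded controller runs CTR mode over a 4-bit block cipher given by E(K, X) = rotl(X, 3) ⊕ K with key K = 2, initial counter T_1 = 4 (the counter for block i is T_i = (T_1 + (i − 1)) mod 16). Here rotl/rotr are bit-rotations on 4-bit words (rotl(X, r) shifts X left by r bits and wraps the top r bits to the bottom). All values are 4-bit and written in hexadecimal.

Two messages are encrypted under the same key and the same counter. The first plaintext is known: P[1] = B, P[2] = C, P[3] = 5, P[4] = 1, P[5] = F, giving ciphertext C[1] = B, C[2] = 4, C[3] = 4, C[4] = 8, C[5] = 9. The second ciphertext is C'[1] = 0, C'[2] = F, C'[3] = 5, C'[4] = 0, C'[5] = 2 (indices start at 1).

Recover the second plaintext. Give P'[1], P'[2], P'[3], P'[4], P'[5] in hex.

In CTR with a reused counter, both messages share the same keystream S_i, so C_i ⊕ C'_i = P_i ⊕ P'_i and thus P'_i = P_i ⊕ C_i ⊕ C'_i.
P'[1]: B ⊕ B ⊕ 0 = 0.
P'[2]: C ⊕ 4 ⊕ F = 7.
P'[3]: 5 ⊕ 4 ⊕ 5 = 4.
P'[4]: 1 ⊕ 8 ⊕ 0 = 9.
P'[5]: F ⊕ 9 ⊕ 2 = 4.

P'[1] = 0, P'[2] = 7, P'[3] = 4, P'[4] = 9, P'[5] = 4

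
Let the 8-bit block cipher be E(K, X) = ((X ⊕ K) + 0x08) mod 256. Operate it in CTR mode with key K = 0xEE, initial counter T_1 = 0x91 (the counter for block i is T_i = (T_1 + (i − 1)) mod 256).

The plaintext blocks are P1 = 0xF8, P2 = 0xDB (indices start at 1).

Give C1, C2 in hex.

C1 = 0x7F, C2 = 0x5F

CTR encryption: S_i = E(K, T_i) where T_i is the counter for block i; C_i = P_i ⊕ S_i.
C1: T = 0x91, S = E(K, T) = 0x87; 0xF8 ⊕ 0x87 = 0x7F.
C2: T = 0x92, S = E(K, T) = 0x84; 0xDB ⊕ 0x84 = 0x5F.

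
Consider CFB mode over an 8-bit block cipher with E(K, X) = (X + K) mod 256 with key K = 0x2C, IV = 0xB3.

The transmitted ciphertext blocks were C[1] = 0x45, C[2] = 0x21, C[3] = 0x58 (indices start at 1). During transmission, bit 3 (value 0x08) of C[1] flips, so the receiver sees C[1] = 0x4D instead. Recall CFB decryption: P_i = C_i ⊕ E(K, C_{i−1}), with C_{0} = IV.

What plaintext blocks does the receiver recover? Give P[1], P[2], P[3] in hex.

Only C[1] changed, to 0x4D. In CFB, a change in C_i flips the same bit in P_i and garbles P_{i+1}. Decrypting the received ciphertext:
P[1]: E(K, 0xB3) = 0xDF; 0x4D ⊕ 0xDF = 0x92.
P[2]: E(K, 0x4D) = 0x79; 0x21 ⊕ 0x79 = 0x58.
P[3]: E(K, 0x21) = 0x4D; 0x58 ⊕ 0x4D = 0x15.
Blocks that differ from the original plaintext: P[1], P[2].

P[1] = 0x92, P[2] = 0x58, P[3] = 0x15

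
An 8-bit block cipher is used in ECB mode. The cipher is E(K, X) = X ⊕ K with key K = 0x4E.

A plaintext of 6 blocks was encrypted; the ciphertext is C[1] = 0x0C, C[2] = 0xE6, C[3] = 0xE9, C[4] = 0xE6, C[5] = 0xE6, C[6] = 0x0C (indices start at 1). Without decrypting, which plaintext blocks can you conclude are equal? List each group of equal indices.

ECB encrypts each block independently with the same key, so equal ciphertext blocks imply equal plaintext blocks.
C[1] = C[6] = 0x0C, so P[1] = P[6].
C[2] = C[4] = C[5] = 0xE6, so P[2] = P[4] = P[5].

P[1] = P[6]; P[2] = P[4] = P[5]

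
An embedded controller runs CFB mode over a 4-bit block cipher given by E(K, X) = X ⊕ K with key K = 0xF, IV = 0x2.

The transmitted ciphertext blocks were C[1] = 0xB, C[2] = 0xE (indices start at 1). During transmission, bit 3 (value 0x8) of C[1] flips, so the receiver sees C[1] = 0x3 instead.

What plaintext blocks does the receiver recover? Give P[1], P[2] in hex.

P[1] = 0xE, P[2] = 0x2

CFB decryption: P_i = C_i ⊕ E(K, C_{i−1}), with C_{0} = IV.
Only C[1] changed, to 0x3. In CFB, a change in C_i flips the same bit in P_i and garbles P_{i+1}. Decrypting the received ciphertext:
P[1]: E(K, 0x2) = 0xD; 0x3 ⊕ 0xD = 0xE.
P[2]: E(K, 0x3) = 0xC; 0xE ⊕ 0xC = 0x2.
Blocks that differ from the original plaintext: P[1], P[2].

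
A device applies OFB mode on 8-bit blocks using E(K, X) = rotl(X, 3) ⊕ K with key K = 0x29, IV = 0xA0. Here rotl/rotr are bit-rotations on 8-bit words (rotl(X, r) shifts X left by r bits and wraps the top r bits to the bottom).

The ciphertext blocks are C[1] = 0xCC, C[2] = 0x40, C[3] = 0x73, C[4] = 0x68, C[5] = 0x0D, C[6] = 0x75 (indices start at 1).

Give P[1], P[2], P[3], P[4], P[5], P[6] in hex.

P[1] = 0xE0, P[2] = 0x08, P[3] = 0x18, P[4] = 0x1A, P[5] = 0xB7, P[6] = 0x89

OFB decryption: S_i = E(K, S_{i−1}) with S_{0} = IV; P_i = C_i ⊕ S_i.
P[1]: S = E(K, 0xA0) = 0x2C; 0xCC ⊕ 0x2C = 0xE0.
P[2]: S = E(K, 0x2C) = 0x48; 0x40 ⊕ 0x48 = 0x08.
P[3]: S = E(K, 0x48) = 0x6B; 0x73 ⊕ 0x6B = 0x18.
P[4]: S = E(K, 0x6B) = 0x72; 0x68 ⊕ 0x72 = 0x1A.
P[5]: S = E(K, 0x72) = 0xBA; 0x0D ⊕ 0xBA = 0xB7.
P[6]: S = E(K, 0xBA) = 0xFC; 0x75 ⊕ 0xFC = 0x89.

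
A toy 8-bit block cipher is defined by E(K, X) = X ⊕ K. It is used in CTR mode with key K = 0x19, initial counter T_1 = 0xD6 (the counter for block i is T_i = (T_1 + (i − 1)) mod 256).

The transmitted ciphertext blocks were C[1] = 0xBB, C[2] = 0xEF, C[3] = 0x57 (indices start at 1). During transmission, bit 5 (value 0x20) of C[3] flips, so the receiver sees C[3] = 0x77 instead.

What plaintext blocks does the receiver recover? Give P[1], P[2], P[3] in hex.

P[1] = 0x74, P[2] = 0x21, P[3] = 0xB6

CTR decryption: S_i = E(K, T_i) where T_i is the counter for block i; P_i = C_i ⊕ S_i.
Only C[3] changed, to 0x77. In CTR, a change in C_i flips the same bit in P_i only; the keystream is unaffected. Decrypting the received ciphertext:
P[1]: T = 0xD6, S = E(K, T) = 0xCF; 0xBB ⊕ 0xCF = 0x74.
P[2]: T = 0xD7, S = E(K, T) = 0xCE; 0xEF ⊕ 0xCE = 0x21.
P[3]: T = 0xD8, S = E(K, T) = 0xC1; 0x77 ⊕ 0xC1 = 0xB6.
Blocks that differ from the original plaintext: P[3].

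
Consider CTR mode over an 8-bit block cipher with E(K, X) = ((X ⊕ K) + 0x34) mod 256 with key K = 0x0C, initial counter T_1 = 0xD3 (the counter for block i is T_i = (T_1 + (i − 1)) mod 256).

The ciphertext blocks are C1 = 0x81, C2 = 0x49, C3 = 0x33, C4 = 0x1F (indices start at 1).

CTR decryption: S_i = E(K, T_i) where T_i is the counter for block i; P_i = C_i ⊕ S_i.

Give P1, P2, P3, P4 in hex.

P1: T = 0xD3, S = E(K, T) = 0x13; 0x81 ⊕ 0x13 = 0x92.
P2: T = 0xD4, S = E(K, T) = 0x0C; 0x49 ⊕ 0x0C = 0x45.
P3: T = 0xD5, S = E(K, T) = 0x0D; 0x33 ⊕ 0x0D = 0x3E.
P4: T = 0xD6, S = E(K, T) = 0x0E; 0x1F ⊕ 0x0E = 0x11.

P1 = 0x92, P2 = 0x45, P3 = 0x3E, P4 = 0x11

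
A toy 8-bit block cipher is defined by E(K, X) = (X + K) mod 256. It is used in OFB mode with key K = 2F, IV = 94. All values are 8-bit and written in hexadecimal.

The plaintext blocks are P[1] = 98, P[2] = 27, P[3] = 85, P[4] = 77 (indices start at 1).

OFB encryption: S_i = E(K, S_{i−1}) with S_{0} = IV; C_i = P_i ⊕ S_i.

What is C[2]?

C[2] = D5

C[1]: S = E(K, 94) = C3; 98 ⊕ C3 = 5B.
C[2]: S = E(K, C3) = F2; 27 ⊕ F2 = D5.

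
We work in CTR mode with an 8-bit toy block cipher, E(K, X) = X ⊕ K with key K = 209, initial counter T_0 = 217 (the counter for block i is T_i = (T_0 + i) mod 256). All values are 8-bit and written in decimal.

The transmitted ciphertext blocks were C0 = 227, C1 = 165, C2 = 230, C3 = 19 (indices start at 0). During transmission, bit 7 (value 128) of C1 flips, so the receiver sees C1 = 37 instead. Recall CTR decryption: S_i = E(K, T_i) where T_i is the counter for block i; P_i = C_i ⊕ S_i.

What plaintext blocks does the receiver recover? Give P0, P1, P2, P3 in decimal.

Only C1 changed, to 37. In CTR, a change in C_i flips the same bit in P_i only; the keystream is unaffected. Decrypting the received ciphertext:
P0: T = 217, S = E(K, T) = 8; 227 ⊕ 8 = 235.
P1: T = 218, S = E(K, T) = 11; 37 ⊕ 11 = 46.
P2: T = 219, S = E(K, T) = 10; 230 ⊕ 10 = 236.
P3: T = 220, S = E(K, T) = 13; 19 ⊕ 13 = 30.
Blocks that differ from the original plaintext: P1.

P0 = 235, P1 = 46, P2 = 236, P3 = 30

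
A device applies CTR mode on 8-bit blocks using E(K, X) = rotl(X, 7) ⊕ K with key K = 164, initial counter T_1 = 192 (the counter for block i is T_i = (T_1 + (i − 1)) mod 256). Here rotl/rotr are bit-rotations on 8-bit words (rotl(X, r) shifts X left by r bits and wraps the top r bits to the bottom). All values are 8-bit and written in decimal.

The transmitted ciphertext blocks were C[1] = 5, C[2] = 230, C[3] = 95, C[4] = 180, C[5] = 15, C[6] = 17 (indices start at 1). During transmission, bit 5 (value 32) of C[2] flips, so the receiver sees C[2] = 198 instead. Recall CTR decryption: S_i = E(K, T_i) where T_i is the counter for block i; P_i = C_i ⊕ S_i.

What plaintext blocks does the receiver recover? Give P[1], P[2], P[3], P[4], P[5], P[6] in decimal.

P[1] = 193, P[2] = 130, P[3] = 154, P[4] = 241, P[5] = 201, P[6] = 87

Only C[2] changed, to 198. In CTR, a change in C_i flips the same bit in P_i only; the keystream is unaffected. Decrypting the received ciphertext:
P[1]: T = 192, S = E(K, T) = 196; 5 ⊕ 196 = 193.
P[2]: T = 193, S = E(K, T) = 68; 198 ⊕ 68 = 130.
P[3]: T = 194, S = E(K, T) = 197; 95 ⊕ 197 = 154.
P[4]: T = 195, S = E(K, T) = 69; 180 ⊕ 69 = 241.
P[5]: T = 196, S = E(K, T) = 198; 15 ⊕ 198 = 201.
P[6]: T = 197, S = E(K, T) = 70; 17 ⊕ 70 = 87.
Blocks that differ from the original plaintext: P[2].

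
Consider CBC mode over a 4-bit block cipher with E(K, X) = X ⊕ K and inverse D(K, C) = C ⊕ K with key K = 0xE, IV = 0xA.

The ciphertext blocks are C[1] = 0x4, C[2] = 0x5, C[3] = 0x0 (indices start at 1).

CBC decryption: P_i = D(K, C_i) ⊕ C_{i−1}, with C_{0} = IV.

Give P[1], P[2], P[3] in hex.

P[1] = 0x0, P[2] = 0xF, P[3] = 0xB

P[1]: D(K, 0x4) = 0xA; 0xA ⊕ 0xA = 0x0.
P[2]: D(K, 0x5) = 0xB; 0xB ⊕ 0x4 = 0xF.
P[3]: D(K, 0x0) = 0xE; 0xE ⊕ 0x5 = 0xB.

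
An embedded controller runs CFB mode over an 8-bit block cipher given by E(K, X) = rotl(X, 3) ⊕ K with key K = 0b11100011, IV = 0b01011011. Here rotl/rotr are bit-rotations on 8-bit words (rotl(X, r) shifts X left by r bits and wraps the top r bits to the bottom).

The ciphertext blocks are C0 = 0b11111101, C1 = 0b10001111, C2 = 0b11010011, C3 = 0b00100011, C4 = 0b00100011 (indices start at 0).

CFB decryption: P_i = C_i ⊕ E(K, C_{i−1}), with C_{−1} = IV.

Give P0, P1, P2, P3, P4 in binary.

P0: E(K, 0b01011011) = 0b00111001; 0b11111101 ⊕ 0b00111001 = 0b11000100.
P1: E(K, 0b11111101) = 0b00001100; 0b10001111 ⊕ 0b00001100 = 0b10000011.
P2: E(K, 0b10001111) = 0b10011111; 0b11010011 ⊕ 0b10011111 = 0b01001100.
P3: E(K, 0b11010011) = 0b01111101; 0b00100011 ⊕ 0b01111101 = 0b01011110.
P4: E(K, 0b00100011) = 0b11111010; 0b00100011 ⊕ 0b11111010 = 0b11011001.

P0 = 0b11000100, P1 = 0b10000011, P2 = 0b01001100, P3 = 0b01011110, P4 = 0b11011001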